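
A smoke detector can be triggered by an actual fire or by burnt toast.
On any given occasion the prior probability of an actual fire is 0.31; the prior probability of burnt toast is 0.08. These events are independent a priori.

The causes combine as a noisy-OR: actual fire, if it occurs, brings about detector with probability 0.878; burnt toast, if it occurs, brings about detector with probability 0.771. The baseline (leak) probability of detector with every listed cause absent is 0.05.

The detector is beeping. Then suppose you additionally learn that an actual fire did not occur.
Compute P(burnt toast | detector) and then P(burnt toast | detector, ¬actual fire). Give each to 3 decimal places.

Under noisy-OR, P(detector | causes) = 1 − (1−0.05)·∏(1−qᵢ) over the active causes.
By total probability over the 4 (actual fire, burnt toast) configurations:
  P(detector) = 0.05·0.69·0.92 + 0.78245·0.69·0.08 + 0.8841·0.31·0.92 + 0.973459·0.31·0.08
        = 0.031740 + 0.043191 + 0.252145 + 0.024142 = 0.351218
Keeping only the burnt toast-present terms gives 0.067333, so
  P(burnt toast | detector) = 0.067333 / 0.351218 ≈ 0.192

Now also conditioning on actual fire≠true:
By total probability over both values of burnt toast:
  P(detector | ¬actual fire) = 0.05*0.92 + 0.78245*0.08
        = 0.046000 + 0.062596 = 0.108596
The terms with burnt toast present sum to 0.062596, so
  P(burnt toast | detector, ¬actual fire) = 0.062596 / 0.108596 ≈ 0.576
With actual fire excluded, burnt toast must carry more of the explanatory weight for the detector.

P(burnt toast | detector) ≈ 0.192; P(burnt toast | detector, ¬actual fire) ≈ 0.576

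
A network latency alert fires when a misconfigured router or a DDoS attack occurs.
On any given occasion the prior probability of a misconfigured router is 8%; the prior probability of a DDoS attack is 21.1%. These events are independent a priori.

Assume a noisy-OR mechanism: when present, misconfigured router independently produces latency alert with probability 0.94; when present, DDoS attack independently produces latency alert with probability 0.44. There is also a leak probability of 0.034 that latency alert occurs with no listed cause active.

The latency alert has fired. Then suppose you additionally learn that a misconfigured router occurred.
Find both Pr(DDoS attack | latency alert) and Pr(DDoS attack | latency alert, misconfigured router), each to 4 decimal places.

Under noisy-OR, P(latency alert | causes) = 1 − (1−0.034)·∏(1−qᵢ) over the active causes.
P(latency alert) = 0.034*0.92*0.789 + 0.45904*0.92*0.211 + 0.94204*0.08*0.789 + 0.967542*0.08*0.211 = 0.024680 + 0.089109 + 0.059462 + 0.016332 = 0.189583
The DDoS attack-present share is 0.089109 + 0.016332 = 0.105441.
P(DDoS attack | latency alert) = 0.105441 / 0.189583 ≈ 0.5562

Now condition on the additional information:
Weight on DDoS attack=true, given the evidence: 0.967542×0.211 = 0.204151
The normalizing constant is 0.94204×0.789 + 0.967542×0.211 = 0.947421
Posterior = 0.204151 / 0.947421 ≈ 0.2155
The drop from 0.5562 to 0.2155 is the explaining-away (discounting) effect.

Pr(DDoS attack | latency alert) ≈ 0.5562; Pr(DDoS attack | latency alert, misconfigured router) ≈ 0.2155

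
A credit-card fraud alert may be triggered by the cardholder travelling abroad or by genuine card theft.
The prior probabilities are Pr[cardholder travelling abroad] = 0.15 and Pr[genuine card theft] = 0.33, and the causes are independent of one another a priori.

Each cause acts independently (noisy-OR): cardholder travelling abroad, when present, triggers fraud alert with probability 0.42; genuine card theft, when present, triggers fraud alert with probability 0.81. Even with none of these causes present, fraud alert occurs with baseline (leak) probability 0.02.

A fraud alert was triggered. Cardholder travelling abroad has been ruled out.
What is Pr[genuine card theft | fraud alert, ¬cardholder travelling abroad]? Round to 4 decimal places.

Under noisy-OR, P(fraud alert | causes) = 1 − (1−0.02)·∏(1−qᵢ) over the active causes.
By total probability over both values of genuine card theft:
  P(fraud alert | ¬cardholder travelling abroad) = 0.02·0.67 + 0.8138·0.33
        = 0.013400 + 0.268554 = 0.281954
Configurations with genuine card theft contribute 0.268554, so
  P(genuine card theft | fraud alert, ¬cardholder travelling abroad) = 0.268554 / 0.281954 ≈ 0.9525

Pr[genuine card theft | fraud alert, ¬cardholder travelling abroad] ≈ 0.9525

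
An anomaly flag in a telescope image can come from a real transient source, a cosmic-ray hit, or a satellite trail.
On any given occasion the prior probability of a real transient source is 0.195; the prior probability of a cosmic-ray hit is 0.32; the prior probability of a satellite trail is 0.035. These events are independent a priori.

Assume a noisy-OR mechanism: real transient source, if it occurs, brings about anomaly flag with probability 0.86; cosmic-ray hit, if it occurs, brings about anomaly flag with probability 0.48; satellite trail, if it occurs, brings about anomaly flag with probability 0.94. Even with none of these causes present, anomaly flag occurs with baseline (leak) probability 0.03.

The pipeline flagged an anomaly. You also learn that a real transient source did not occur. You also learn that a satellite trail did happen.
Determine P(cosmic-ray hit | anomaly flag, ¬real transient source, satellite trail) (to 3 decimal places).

Under noisy-OR, P(anomaly flag | causes) = 1 − (1−0.03)·∏(1−qᵢ) over the active causes.
Numerator (weight on configurations with cosmic-ray hit): 0.969736·0.32 = 0.310316
Normalizer over all consistent configurations: 0.9418·0.68 + 0.969736·0.32 = 0.950740
P(cosmic-ray hit | anomaly flag, ¬real transient source, satellite trail) = 0.310316/0.950740 ≈ 0.326

P(cosmic-ray hit | anomaly flag, ¬real transient source, satellite trail) ≈ 0.326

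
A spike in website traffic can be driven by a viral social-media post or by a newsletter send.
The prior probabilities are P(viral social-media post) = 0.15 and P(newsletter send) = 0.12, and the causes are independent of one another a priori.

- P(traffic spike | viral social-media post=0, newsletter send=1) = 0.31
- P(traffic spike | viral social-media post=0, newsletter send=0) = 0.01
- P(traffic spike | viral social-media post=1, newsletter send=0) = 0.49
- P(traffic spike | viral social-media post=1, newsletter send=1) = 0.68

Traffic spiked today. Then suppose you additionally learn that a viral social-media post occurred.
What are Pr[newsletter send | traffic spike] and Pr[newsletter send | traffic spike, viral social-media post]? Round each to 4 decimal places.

Pr[newsletter send | traffic spike] ≈ 0.3780; Pr[newsletter send | traffic spike, viral social-media post] ≈ 0.1591

Numerator (weight on configurations with newsletter send): 0.031620 + 0.012240 = 0.043860
Normalizer over all consistent configurations: 0.01·0.85·0.88 + 0.31·0.85·0.12 + 0.49·0.15·0.88 + 0.68·0.15·0.12 = 0.116020
P(newsletter send | traffic spike) = 0.043860/0.116020 ≈ 0.3780

Now condition on the additional information:
By total probability over both values of newsletter send:
  P(traffic spike | viral social-media post) = 0.49·0.88 + 0.68·0.12
        = 0.431200 + 0.081600 = 0.512800
Keeping only the newsletter send-present terms gives 0.081600, so
  P(newsletter send | traffic spike, viral social-media post) = 0.081600 / 0.512800 ≈ 0.1591
This is intercausal reasoning (explaining away): once viral social-media post accounts for the traffic spike, newsletter send becomes less likely.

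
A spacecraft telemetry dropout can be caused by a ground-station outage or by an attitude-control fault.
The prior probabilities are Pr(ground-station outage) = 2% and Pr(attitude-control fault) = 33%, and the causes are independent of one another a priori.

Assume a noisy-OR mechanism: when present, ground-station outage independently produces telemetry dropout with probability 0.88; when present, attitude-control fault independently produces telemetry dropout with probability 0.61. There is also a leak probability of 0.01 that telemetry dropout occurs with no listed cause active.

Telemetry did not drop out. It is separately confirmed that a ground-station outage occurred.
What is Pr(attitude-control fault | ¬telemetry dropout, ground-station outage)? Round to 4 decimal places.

Under noisy-OR, P(telemetry dropout | causes) = 1 − (1−0.01)·∏(1−qᵢ) over the active causes.
Enumerate both values of attitude-control fault and weight by the priors:
  P(¬telemetry dropout | ground-station outage) = 0.1188*0.67 + 0.046332*0.33
        = 0.079596 + 0.015290 = 0.094886
The terms with attitude-control fault present sum to 0.015290, so
  P(attitude-control fault | ¬telemetry dropout, ground-station outage) = 0.015290 / 0.094886 ≈ 0.1611

Pr(attitude-control fault | ¬telemetry dropout, ground-station outage) ≈ 0.1611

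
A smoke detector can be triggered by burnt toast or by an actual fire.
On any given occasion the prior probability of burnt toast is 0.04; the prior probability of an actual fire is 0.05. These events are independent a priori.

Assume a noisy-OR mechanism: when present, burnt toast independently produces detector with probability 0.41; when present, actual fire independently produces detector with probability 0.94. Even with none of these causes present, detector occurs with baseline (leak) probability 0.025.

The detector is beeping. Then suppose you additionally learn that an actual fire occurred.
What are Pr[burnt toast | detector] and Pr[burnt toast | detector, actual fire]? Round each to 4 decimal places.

Pr[burnt toast | detector] ≈ 0.2100; Pr[burnt toast | detector, actual fire] ≈ 0.0410

Under noisy-OR, P(detector | causes) = 1 − (1−0.025)·∏(1−qᵢ) over the active causes.
P(detector) = 0.025×0.96×0.95 + 0.9415×0.96×0.05 + 0.42475×0.04×0.95 + 0.965485×0.04×0.05 = 0.022800 + 0.045192 + 0.016141 + 0.001931 = 0.086064
Of this, 0.018072 comes from 0.016141 + 0.001931 (the burnt toast=true cases).
P(burnt toast | detector) = 0.018072 / 0.086064 ≈ 0.2100

Now also conditioning on actual fire=true:
P(detector | actual fire) = 0.9415*0.96 + 0.965485*0.04 = 0.903840 + 0.038619 = 0.942459
Of this, 0.038619 comes from 0.965485*0.04 (the burnt toast=true cases).
So P(burnt toast | detector, actual fire) = 0.038619/0.942459 ≈ 0.0410.
Conditioning on actual fire lowers the posterior on burnt toast: the classic explaining-away effect in a common-effect structure.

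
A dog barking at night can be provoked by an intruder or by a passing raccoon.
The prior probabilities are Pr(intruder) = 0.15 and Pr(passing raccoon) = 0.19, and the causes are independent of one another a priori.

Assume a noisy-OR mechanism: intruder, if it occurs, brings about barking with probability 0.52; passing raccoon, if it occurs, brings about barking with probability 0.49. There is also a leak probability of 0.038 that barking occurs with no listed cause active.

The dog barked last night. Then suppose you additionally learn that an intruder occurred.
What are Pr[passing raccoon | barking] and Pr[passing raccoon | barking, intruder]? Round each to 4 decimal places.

Under noisy-OR, P(barking | causes) = 1 − (1−0.038)·∏(1−qᵢ) over the active causes.
For the numerator, keep only passing raccoon=true terms: 0.082265 + 0.021788 = 0.104053
Denominator P(barking): 0.038×0.85×0.81 + 0.50938×0.85×0.19 + 0.53824×0.15×0.81 + 0.764502×0.15×0.19 = 0.195612
Posterior = 0.104053 / 0.195612 ≈ 0.5319

With the extra evidence:
By total probability over both values of passing raccoon:
  P(barking | intruder) = 0.53824*0.81 + 0.764502*0.19
        = 0.435974 + 0.145255 = 0.581229
The terms with passing raccoon present sum to 0.145255, so
  P(passing raccoon | barking, intruder) = 0.145255 / 0.581229 ≈ 0.2499
— intruder explains away the evidence for passing raccoon.

Pr[passing raccoon | barking] ≈ 0.5319; Pr[passing raccoon | barking, intruder] ≈ 0.2499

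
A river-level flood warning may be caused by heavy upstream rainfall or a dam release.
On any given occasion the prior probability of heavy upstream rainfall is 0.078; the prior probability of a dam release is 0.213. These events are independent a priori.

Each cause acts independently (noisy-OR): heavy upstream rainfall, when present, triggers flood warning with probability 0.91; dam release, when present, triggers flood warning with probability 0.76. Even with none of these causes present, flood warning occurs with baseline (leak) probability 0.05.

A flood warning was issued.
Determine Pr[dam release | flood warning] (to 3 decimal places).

Under noisy-OR, P(flood warning | causes) = 1 − (1−0.05)·∏(1−qᵢ) over the active causes.
P(flood warning) = 0.05*0.922*0.787 + 0.772*0.922*0.213 + 0.9145*0.078*0.787 + 0.97948*0.078*0.213 = 0.036281 + 0.151610 + 0.056137 + 0.016273 = 0.260301
Restricting to configurations with dam release present: 0.151610 + 0.016273 = 0.167883.
P(dam release | flood warning) = 0.167883 / 0.260301 ≈ 0.645

Pr[dam release | flood warning] ≈ 0.645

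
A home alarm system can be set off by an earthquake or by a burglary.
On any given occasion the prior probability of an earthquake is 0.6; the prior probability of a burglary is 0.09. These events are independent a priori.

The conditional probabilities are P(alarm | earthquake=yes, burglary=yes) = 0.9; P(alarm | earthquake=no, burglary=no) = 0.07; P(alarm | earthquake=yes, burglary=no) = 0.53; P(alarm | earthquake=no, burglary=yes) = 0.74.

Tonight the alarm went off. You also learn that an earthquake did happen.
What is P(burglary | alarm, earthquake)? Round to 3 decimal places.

P(alarm | earthquake) = 0.53*0.91 + 0.9*0.09 = 0.482300 + 0.081000 = 0.563300
Of this, 0.081000 comes from 0.9*0.09 (the burglary=true cases).
Hence the posterior is 0.081000/0.563300 ≈ 0.144.

P(burglary | alarm, earthquake) ≈ 0.144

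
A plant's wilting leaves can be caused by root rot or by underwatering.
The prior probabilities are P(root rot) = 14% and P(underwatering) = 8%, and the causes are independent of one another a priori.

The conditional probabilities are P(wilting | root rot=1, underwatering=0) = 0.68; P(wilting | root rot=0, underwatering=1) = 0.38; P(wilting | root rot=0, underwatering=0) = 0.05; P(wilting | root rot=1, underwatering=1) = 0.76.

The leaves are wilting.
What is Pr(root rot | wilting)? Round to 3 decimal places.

Pr(root rot | wilting) ≈ 0.594

P(wilting) = 0.05*0.86*0.92 + 0.38*0.86*0.08 + 0.68*0.14*0.92 + 0.76*0.14*0.08 = 0.039560 + 0.026144 + 0.087584 + 0.008512 = 0.161800
The root rot-present share is 0.087584 + 0.008512 = 0.096096.
Hence the posterior is 0.096096/0.161800 ≈ 0.594.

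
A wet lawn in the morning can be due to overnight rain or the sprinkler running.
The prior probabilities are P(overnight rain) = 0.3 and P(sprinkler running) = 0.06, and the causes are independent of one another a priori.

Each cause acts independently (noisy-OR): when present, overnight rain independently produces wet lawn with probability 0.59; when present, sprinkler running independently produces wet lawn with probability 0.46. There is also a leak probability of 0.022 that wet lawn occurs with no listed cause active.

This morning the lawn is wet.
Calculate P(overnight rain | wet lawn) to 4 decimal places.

Under noisy-OR, P(wet lawn | causes) = 1 − (1−0.022)·∏(1−qᵢ) over the active causes.
Numerator (weight on configurations with overnight rain): 0.168924 + 0.014102 = 0.183026
The normalizing constant is 0.022×0.7×0.94 + 0.47188×0.7×0.06 + 0.59902×0.3×0.94 + 0.783471×0.3×0.06 = 0.217321
Posterior = 0.183026 / 0.217321 ≈ 0.8422

P(overnight rain | wet lawn) ≈ 0.8422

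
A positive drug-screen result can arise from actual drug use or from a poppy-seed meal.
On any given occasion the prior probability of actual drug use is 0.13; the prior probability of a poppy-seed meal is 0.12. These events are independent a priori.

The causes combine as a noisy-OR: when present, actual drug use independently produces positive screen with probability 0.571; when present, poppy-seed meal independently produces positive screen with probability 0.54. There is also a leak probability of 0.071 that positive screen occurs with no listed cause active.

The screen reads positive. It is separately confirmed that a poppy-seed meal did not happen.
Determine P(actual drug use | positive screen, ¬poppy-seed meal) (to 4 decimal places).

P(actual drug use | positive screen, ¬poppy-seed meal) ≈ 0.5587

Under noisy-OR, P(positive screen | causes) = 1 − (1−0.071)·∏(1−qᵢ) over the active causes.
For the numerator, keep only actual drug use=true terms: 0.601459*0.13 = 0.078190
The normalizing constant is 0.071*0.87 + 0.601459*0.13 = 0.139960
Posterior = 0.078190 / 0.139960 ≈ 0.5587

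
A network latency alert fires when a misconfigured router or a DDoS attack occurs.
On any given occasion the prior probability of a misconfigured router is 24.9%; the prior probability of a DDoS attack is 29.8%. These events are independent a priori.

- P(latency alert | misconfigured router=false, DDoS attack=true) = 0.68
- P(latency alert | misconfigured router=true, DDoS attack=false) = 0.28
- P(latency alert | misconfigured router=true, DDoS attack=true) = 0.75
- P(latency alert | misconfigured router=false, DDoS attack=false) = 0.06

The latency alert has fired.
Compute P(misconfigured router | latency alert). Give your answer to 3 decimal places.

P(misconfigured router | latency alert) ≈ 0.363

Sum P(latency alert|·) weighted by the priors over the 4 (misconfigured router, DDoS attack) configurations:
  P(latency alert) = 0.06*0.751*0.702 + 0.68*0.751*0.298 + 0.28*0.249*0.702 + 0.75*0.249*0.298
        = 0.031632 + 0.152183 + 0.048943 + 0.055651 = 0.288409
Keeping only the misconfigured router-present terms gives 0.104594, so
  P(misconfigured router | latency alert) = 0.104594 / 0.288409 ≈ 0.363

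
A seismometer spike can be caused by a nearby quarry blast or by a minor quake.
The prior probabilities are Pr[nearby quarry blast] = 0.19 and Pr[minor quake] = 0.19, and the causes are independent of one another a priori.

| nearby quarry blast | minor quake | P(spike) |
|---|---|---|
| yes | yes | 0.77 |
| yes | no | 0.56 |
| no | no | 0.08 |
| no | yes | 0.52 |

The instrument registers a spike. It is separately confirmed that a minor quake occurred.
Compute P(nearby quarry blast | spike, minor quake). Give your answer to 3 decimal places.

P(nearby quarry blast | spike, minor quake) ≈ 0.258

P(spike | minor quake) = 0.52·0.81 + 0.77·0.19 = 0.421200 + 0.146300 = 0.567500
The nearby quarry blast-present share is 0.77·0.19 = 0.146300.
So P(nearby quarry blast | spike, minor quake) = 0.146300/0.567500 ≈ 0.258.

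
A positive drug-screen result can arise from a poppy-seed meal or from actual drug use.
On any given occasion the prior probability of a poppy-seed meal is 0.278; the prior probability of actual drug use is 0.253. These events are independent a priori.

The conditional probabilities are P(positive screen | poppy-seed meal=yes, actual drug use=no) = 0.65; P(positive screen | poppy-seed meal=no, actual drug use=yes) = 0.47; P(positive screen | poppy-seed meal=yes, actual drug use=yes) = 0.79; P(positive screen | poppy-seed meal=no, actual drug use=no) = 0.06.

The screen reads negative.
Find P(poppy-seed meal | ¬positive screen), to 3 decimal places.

P(poppy-seed meal | ¬positive screen) ≈ 0.127

P(¬positive screen) = 0.94·0.722·0.747 + 0.53·0.722·0.253 + 0.35·0.278·0.747 + 0.21·0.278·0.253 = 0.506974 + 0.096813 + 0.072683 + 0.014770 = 0.691240
Restricting to configurations with poppy-seed meal present: 0.072683 + 0.014770 = 0.087453.
So P(poppy-seed meal | ¬positive screen) = 0.087453/0.691240 ≈ 0.127.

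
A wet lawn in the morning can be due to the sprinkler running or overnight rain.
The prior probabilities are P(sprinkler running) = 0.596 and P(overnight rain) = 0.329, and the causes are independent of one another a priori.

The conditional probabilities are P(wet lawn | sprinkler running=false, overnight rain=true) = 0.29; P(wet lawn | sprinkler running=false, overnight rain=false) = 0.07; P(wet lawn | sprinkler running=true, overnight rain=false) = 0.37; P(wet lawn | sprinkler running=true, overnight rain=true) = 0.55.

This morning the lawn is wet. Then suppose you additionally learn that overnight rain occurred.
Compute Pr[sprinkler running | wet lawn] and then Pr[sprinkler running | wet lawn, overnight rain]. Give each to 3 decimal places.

Pr[sprinkler running | wet lawn] ≈ 0.816; Pr[sprinkler running | wet lawn, overnight rain] ≈ 0.737

P(wet lawn) = 0.07*0.404*0.671 + 0.29*0.404*0.329 + 0.37*0.596*0.671 + 0.55*0.596*0.329 = 0.018976 + 0.038546 + 0.147969 + 0.107846 = 0.313337
Restricting to configurations with sprinkler running present: 0.147969 + 0.107846 = 0.255815.
P(sprinkler running | wet lawn) = 0.255815 / 0.313337 ≈ 0.816

Now also conditioning on overnight rain=true:
Weight on sprinkler running=true, given the evidence: 0.55·0.596 = 0.327800
Denominator P(wet lawn | overnight rain): 0.29·0.404 + 0.55·0.596 = 0.444960
P(sprinkler running | wet lawn, overnight rain) = 0.327800/0.444960 ≈ 0.737
Conditioning on overnight rain lowers the posterior on sprinkler running: the classic explaining-away effect in a common-effect structure.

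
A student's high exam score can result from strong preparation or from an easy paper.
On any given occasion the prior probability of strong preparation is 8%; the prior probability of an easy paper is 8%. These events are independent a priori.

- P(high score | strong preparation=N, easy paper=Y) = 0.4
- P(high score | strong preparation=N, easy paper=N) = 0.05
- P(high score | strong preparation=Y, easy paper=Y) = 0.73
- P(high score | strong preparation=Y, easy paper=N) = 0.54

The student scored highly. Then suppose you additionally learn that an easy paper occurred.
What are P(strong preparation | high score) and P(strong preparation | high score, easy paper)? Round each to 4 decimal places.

P(high score) = 0.05·0.92·0.92 + 0.4·0.92·0.08 + 0.54·0.08·0.92 + 0.73·0.08·0.08 = 0.042320 + 0.029440 + 0.039744 + 0.004672 = 0.116176
Of this, 0.044416 comes from 0.039744 + 0.004672 (the strong preparation=true cases).
So P(strong preparation | high score) = 0.044416/0.116176 ≈ 0.3823.

Now also conditioning on easy paper=true:
Numerator (weight on configurations with strong preparation): 0.73×0.08 = 0.058400
The normalizing constant is 0.4×0.92 + 0.73×0.08 = 0.426400
P(strong preparation | high score, easy paper) = 0.058400/0.426400 ≈ 0.1370
— easy paper explains away the evidence for strong preparation.

P(strong preparation | high score) ≈ 0.3823; P(strong preparation | high score, easy paper) ≈ 0.1370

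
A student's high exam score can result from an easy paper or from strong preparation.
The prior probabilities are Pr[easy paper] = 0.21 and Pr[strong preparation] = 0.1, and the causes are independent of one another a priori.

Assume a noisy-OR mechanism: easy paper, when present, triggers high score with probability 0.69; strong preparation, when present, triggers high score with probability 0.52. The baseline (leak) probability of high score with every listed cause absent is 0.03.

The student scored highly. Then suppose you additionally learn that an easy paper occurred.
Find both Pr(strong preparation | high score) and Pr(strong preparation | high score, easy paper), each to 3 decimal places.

Pr(strong preparation | high score) ≈ 0.282; Pr(strong preparation | high score, easy paper) ≈ 0.120

Under noisy-OR, P(high score | causes) = 1 − (1−0.03)·∏(1−qᵢ) over the active causes.
P(high score) = 0.03·0.79·0.9 + 0.5344·0.79·0.1 + 0.6993·0.21·0.9 + 0.855664·0.21·0.1 = 0.021330 + 0.042218 + 0.132168 + 0.017969 = 0.213685
Of this, 0.060187 comes from 0.042218 + 0.017969 (the strong preparation=true cases).
So P(strong preparation | high score) = 0.060187/0.213685 ≈ 0.282.

Now also conditioning on easy paper=true:
P(high score | easy paper) = 0.6993×0.9 + 0.855664×0.1 = 0.629370 + 0.085566 = 0.714936
Restricting to configurations with strong preparation present: 0.855664×0.1 = 0.085566.
Hence the posterior is 0.085566/0.714936 ≈ 0.120.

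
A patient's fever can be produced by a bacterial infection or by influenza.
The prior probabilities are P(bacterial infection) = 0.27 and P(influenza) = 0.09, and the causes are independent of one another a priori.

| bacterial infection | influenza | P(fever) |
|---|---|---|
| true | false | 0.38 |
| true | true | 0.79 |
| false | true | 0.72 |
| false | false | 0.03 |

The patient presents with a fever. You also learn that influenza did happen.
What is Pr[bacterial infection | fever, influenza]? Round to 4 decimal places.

Pr[bacterial infection | fever, influenza] ≈ 0.2887

Weight on bacterial infection=true, given the evidence: 0.79×0.27 = 0.213300
Normalizer over all consistent configurations: 0.72×0.73 + 0.79×0.27 = 0.738900
P(bacterial infection | fever, influenza) = 0.213300/0.738900 ≈ 0.2887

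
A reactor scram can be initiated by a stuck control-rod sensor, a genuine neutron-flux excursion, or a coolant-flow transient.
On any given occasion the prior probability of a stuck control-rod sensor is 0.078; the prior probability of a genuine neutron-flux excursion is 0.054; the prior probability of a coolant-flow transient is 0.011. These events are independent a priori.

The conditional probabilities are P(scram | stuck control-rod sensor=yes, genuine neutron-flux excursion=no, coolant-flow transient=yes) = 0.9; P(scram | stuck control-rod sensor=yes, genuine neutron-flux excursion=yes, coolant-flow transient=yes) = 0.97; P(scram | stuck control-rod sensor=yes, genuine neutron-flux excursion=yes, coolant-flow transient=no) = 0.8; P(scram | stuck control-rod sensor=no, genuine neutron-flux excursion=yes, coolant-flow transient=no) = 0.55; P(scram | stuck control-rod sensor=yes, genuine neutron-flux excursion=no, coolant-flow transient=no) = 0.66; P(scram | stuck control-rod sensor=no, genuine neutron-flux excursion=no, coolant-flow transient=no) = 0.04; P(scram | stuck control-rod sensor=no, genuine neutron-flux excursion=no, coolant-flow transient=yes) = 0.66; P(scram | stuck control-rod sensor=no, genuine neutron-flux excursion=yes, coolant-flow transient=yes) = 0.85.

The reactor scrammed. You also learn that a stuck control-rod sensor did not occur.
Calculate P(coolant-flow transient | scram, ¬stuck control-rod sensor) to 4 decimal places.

P(scram | ¬stuck control-rod sensor) = 0.04×0.946×0.989 + 0.66×0.946×0.011 + 0.55×0.054×0.989 + 0.85×0.054×0.011 = 0.037424 + 0.006868 + 0.029373 + 0.000505 = 0.074170
Of this, 0.007373 comes from 0.006868 + 0.000505 (the coolant-flow transient=true cases).
So P(coolant-flow transient | scram, ¬stuck control-rod sensor) = 0.007373/0.074170 ≈ 0.0994.

P(coolant-flow transient | scram, ¬stuck control-rod sensor) ≈ 0.0994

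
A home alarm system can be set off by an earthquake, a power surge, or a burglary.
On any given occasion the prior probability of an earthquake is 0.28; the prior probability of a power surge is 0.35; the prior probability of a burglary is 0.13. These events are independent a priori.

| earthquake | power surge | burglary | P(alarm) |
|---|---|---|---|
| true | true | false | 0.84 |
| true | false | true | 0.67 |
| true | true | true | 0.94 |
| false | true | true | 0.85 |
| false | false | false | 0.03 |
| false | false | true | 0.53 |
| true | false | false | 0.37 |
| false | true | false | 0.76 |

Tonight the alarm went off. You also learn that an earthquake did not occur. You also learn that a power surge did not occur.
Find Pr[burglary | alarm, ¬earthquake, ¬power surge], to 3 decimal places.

Sum P(alarm|·) weighted by the priors over both values of burglary:
  P(alarm | ¬earthquake, ¬power surge) = 0.03·0.87 + 0.53·0.13
        = 0.026100 + 0.068900 = 0.095000
The terms with burglary present sum to 0.068900, so
  P(burglary | alarm, ¬earthquake, ¬power surge) = 0.068900 / 0.095000 ≈ 0.725

Pr[burglary | alarm, ¬earthquake, ¬power surge] ≈ 0.725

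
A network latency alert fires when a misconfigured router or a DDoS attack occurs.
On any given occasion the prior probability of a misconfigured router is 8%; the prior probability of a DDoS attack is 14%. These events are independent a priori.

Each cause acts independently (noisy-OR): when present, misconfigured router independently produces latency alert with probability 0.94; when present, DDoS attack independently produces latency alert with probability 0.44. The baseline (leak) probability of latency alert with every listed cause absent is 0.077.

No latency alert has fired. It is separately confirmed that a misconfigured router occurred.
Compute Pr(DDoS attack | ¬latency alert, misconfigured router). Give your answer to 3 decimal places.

Under noisy-OR, P(latency alert | causes) = 1 − (1−0.077)·∏(1−qᵢ) over the active causes.
P(¬latency alert | misconfigured router) = 0.05538·0.86 + 0.031013·0.14 = 0.047627 + 0.004342 = 0.051969
Of this, 0.004342 comes from 0.031013·0.14 (the DDoS attack=true cases).
P(DDoS attack | ¬latency alert, misconfigured router) = 0.004342 / 0.051969 ≈ 0.084

Pr(DDoS attack | ¬latency alert, misconfigured router) ≈ 0.084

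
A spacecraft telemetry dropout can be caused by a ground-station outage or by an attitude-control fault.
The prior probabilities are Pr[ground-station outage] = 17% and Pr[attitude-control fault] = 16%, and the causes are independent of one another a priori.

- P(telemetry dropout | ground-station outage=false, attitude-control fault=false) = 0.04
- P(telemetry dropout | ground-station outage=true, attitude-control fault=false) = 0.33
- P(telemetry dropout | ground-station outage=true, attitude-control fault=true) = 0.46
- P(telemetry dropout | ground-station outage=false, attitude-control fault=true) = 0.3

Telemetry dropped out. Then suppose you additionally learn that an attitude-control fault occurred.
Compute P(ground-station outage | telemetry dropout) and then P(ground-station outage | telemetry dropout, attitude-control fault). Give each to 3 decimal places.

P(telemetry dropout) = 0.04*0.83*0.84 + 0.3*0.83*0.16 + 0.33*0.17*0.84 + 0.46*0.17*0.16 = 0.027888 + 0.039840 + 0.047124 + 0.012512 = 0.127364
Of this, 0.059636 comes from 0.047124 + 0.012512 (the ground-station outage=true cases).
So P(ground-station outage | telemetry dropout) = 0.059636/0.127364 ≈ 0.468.

Now condition on the additional information:
P(telemetry dropout | attitude-control fault) = 0.3*0.83 + 0.46*0.17 = 0.249000 + 0.078200 = 0.327200
Of this, 0.078200 comes from 0.46*0.17 (the ground-station outage=true cases).
Hence the posterior is 0.078200/0.327200 ≈ 0.239.

P(ground-station outage | telemetry dropout) ≈ 0.468; P(ground-station outage | telemetry dropout, attitude-control fault) ≈ 0.239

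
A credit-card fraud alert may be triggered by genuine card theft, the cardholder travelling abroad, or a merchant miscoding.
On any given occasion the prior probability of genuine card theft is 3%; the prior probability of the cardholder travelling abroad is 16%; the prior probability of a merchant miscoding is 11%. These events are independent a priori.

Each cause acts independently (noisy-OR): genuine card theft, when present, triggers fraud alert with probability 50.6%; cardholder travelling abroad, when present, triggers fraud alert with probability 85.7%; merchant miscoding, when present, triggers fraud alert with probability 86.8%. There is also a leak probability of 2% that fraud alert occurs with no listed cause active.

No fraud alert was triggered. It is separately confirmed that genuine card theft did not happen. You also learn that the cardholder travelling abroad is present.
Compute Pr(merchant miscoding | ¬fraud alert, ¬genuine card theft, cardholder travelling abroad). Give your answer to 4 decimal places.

Pr(merchant miscoding | ¬fraud alert, ¬genuine card theft, cardholder travelling abroad) ≈ 0.0161

Under noisy-OR, P(fraud alert | causes) = 1 − (1−0.02)·∏(1−qᵢ) over the active causes.
For the numerator, keep only merchant miscoding=true terms: 0.018498×0.11 = 0.002035
Normalizer over all consistent configurations: 0.14014×0.89 + 0.018498×0.11 = 0.126760
P(merchant miscoding | ¬fraud alert, ¬genuine card theft, cardholder travelling abroad) = 0.002035/0.126760 ≈ 0.0161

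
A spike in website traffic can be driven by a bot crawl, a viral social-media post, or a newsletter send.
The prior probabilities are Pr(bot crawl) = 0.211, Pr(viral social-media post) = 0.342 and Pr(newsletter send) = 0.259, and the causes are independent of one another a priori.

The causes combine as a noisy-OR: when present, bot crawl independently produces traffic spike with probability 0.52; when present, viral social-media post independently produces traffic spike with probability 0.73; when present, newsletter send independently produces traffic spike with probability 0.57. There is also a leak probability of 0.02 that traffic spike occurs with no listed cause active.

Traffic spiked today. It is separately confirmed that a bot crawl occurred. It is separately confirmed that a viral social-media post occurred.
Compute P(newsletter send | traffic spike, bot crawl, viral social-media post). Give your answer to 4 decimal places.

Under noisy-OR, P(traffic spike | causes) = 1 − (1−0.02)·∏(1−qᵢ) over the active causes.
For the numerator, keep only newsletter send=true terms: 0.945387×0.259 = 0.244855
The normalizing constant is 0.872992×0.741 + 0.945387×0.259 = 0.891742
Posterior = 0.244855 / 0.891742 ≈ 0.2746

P(newsletter send | traffic spike, bot crawl, viral social-media post) ≈ 0.2746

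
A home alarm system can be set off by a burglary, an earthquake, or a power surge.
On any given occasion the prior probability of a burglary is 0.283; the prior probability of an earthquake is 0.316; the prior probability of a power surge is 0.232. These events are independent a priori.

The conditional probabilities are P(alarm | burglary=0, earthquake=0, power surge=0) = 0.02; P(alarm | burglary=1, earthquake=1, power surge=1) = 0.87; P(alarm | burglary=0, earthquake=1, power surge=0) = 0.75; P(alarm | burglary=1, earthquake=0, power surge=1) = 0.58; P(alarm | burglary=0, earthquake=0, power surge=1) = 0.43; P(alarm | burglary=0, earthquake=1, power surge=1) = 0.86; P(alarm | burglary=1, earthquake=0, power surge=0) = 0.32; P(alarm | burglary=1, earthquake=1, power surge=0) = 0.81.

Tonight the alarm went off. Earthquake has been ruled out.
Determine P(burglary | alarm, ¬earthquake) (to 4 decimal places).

P(burglary | alarm, ¬earthquake) ≈ 0.5660

By total probability over the 4 (burglary, power surge) configurations:
  P(alarm | ¬earthquake) = 0.02·0.717·0.768 + 0.43·0.717·0.232 + 0.32·0.283·0.768 + 0.58·0.283·0.232
        = 0.011013 + 0.071528 + 0.069550 + 0.038080 = 0.190171
Keeping only the burglary-present terms gives 0.107630, so
  P(burglary | alarm, ¬earthquake) = 0.107630 / 0.190171 ≈ 0.5660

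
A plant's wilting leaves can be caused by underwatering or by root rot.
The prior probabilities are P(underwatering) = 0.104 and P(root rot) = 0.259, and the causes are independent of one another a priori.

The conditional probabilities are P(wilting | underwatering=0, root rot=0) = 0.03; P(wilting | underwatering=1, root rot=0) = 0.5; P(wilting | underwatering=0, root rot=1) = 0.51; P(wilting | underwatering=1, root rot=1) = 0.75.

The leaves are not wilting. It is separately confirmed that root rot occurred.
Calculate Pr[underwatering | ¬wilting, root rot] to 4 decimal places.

Numerator (weight on configurations with underwatering): 0.25×0.104 = 0.026000
Normalizer over all consistent configurations: 0.49×0.896 + 0.25×0.104 = 0.465040
Posterior = 0.026000 / 0.465040 ≈ 0.0559

Pr[underwatering | ¬wilting, root rot] ≈ 0.0559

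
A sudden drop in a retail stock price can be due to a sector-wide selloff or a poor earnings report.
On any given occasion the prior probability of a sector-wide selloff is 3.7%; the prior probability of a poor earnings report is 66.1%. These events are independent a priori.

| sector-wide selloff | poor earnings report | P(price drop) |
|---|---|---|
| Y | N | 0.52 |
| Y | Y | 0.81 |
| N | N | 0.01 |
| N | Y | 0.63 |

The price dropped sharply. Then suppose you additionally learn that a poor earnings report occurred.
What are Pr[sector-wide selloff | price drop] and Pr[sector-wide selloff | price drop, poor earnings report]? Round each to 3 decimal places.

For the numerator, keep only sector-wide selloff=true terms: 0.006522 + 0.019810 = 0.026332
The normalizing constant is 0.01·0.963·0.339 + 0.63·0.963·0.661 + 0.52·0.037·0.339 + 0.81·0.037·0.661 = 0.430619
P(sector-wide selloff | price drop) = 0.026332/0.430619 ≈ 0.061

With the extra evidence:
P(price drop | poor earnings report) = 0.63·0.963 + 0.81·0.037 = 0.606690 + 0.029970 = 0.636660
The sector-wide selloff-present share is 0.81·0.037 = 0.029970.
P(sector-wide selloff | price drop, poor earnings report) = 0.029970 / 0.636660 ≈ 0.047
The drop from 0.061 to 0.047 is the explaining-away (discounting) effect.

Pr[sector-wide selloff | price drop] ≈ 0.061; Pr[sector-wide selloff | price drop, poor earnings report] ≈ 0.047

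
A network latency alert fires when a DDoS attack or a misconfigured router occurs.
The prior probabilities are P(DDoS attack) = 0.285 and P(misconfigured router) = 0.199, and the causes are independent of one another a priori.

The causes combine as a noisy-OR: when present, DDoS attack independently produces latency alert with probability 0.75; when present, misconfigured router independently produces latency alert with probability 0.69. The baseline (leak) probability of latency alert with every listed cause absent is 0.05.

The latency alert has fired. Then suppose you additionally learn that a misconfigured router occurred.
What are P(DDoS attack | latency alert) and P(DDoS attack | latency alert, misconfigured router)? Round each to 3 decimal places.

P(DDoS attack | latency alert) ≈ 0.637; P(DDoS attack | latency alert, misconfigured router) ≈ 0.344

Under noisy-OR, P(latency alert | causes) = 1 − (1−0.05)·∏(1−qᵢ) over the active causes.
Enumerate the 4 (DDoS attack, misconfigured router) configurations and weight by the priors:
  P(latency alert) = 0.05*0.715*0.801 + 0.7055*0.715*0.199 + 0.7625*0.285*0.801 + 0.926375*0.285*0.199
        = 0.028636 + 0.100382 + 0.174067 + 0.052539 = 0.355624
The terms with DDoS attack present sum to 0.226606, so
  P(DDoS attack | latency alert) = 0.226606 / 0.355624 ≈ 0.637

With the extra evidence:
P(latency alert | misconfigured router) = 0.7055*0.715 + 0.926375*0.285 = 0.504432 + 0.264017 = 0.768449
The DDoS attack-present share is 0.926375*0.285 = 0.264017.
Hence the posterior is 0.264017/0.768449 ≈ 0.344.
— misconfigured router explains away the evidence for DDoS attack.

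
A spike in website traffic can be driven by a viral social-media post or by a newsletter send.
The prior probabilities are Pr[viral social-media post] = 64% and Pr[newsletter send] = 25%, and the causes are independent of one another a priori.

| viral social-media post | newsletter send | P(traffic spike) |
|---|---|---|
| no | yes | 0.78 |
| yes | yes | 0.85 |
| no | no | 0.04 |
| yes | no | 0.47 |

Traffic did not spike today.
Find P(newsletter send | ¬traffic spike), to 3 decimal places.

P(newsletter send | ¬traffic spike) ≈ 0.079

P(¬traffic spike) = 0.96×0.36×0.75 + 0.22×0.36×0.25 + 0.53×0.64×0.75 + 0.15×0.64×0.25 = 0.259200 + 0.019800 + 0.254400 + 0.024000 = 0.557400
Of this, 0.043800 comes from 0.019800 + 0.024000 (the newsletter send=true cases).
So P(newsletter send | ¬traffic spike) = 0.043800/0.557400 ≈ 0.079.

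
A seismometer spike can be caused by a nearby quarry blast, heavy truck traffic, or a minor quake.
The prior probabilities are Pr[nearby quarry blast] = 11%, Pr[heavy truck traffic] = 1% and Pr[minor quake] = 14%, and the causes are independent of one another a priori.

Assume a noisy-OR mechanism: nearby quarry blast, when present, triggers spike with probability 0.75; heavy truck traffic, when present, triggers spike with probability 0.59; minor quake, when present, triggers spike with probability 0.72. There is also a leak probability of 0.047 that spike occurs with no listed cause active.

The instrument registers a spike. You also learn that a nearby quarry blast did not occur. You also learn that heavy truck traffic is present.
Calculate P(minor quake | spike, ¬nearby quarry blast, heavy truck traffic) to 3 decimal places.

P(minor quake | spike, ¬nearby quarry blast, heavy truck traffic) ≈ 0.192

Under noisy-OR, P(spike | causes) = 1 − (1−0.047)·∏(1−qᵢ) over the active causes.
P(spike | ¬nearby quarry blast, heavy truck traffic) = 0.60927*0.86 + 0.890596*0.14 = 0.523972 + 0.124683 = 0.648655
Restricting to configurations with minor quake present: 0.890596*0.14 = 0.124683.
Hence the posterior is 0.124683/0.648655 ≈ 0.192.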